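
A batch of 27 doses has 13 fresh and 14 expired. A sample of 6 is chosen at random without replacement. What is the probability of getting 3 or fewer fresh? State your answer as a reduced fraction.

There are C(27,6) = 296010 ways to choose the 6.
Count the complement (more than 3 fresh): C(13,4)·C(14,2) + C(13,5)·C(14,1) + C(13,6)·C(14,0) = 65065 + 18018 + 1716 = 84799.
Probability = 1 − 84799/296010 = 211211/296010 = 1477/2070.

1477/2070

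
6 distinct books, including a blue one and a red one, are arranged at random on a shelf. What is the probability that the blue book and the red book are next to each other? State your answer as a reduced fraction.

1/3

There are 6! = 720 arrangements.
Treat the blue book and the red book as a block: 5! arrangements of the blocks × 2 orders within the block = 2·120 = 240.
Probability = 240/720 = 1/3.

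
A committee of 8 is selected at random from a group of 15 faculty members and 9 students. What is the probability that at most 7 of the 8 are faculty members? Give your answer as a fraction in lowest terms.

There are C(24,8) = 735471 ways to choose the 8.
The complement is exactly 8 faculty members: C(15,8)·C(9,0) = 6435.
Probability = 1 − 6435/735471 = 729036/735471 = 7364/7429.

7364/7429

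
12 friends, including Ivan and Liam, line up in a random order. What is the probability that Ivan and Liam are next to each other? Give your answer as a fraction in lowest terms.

There are 12! = 479001600 arrangements.
Treat Ivan and Liam as a block: 11! arrangements of the blocks × 2 orders within the block = 2·39916800 = 79833600.
Probability = 79833600/479001600 = 1/6.

1/6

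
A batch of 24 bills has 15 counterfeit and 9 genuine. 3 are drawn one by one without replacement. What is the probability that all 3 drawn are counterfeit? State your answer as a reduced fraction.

Multiply the conditional probabilities at each draw: 15/24 · 14/23 · 13/22 = 2730/12144 = 455/2024.

455/2024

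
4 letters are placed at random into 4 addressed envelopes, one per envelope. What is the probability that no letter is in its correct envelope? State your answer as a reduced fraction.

3/8

There are 4! = 24 assignments.
By inclusion-exclusion, assignments with no fixed points: C(4,0)·4! − C(4,1)·3! + C(4,2)·2! − C(4,3)·1! + C(4,4)·0! = 9.
Probability = 9/24 = 3/8.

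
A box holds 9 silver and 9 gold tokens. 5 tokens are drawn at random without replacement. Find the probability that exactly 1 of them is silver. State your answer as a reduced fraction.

There are C(18,5) = 8568 ways to choose 5 from 18.
Selections with exactly 1 silver: choose 1 of the 9 silver and 4 of the 9 gold, C(9,1)·C(9,4) = 9·126 = 1134.
Probability = 1134/8568 = 9/68.

9/68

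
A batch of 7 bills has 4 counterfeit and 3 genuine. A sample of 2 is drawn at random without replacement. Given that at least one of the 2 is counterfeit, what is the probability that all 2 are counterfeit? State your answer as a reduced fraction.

Work in counts. Selections with at least one counterfeit: C(7,2) − C(3,2) = 21 − 3 = 18.
Of those, selections where all 2 are counterfeit: C(4,2) = 6.
Conditional probability = 6/18 = 1/3.

1/3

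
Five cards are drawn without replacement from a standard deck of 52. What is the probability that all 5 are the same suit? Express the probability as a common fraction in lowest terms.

33/16660

There are C(52,5) = 2598960 possible 5-card hands.
Hands of one suit: 4 suits × C(13,5) = 4·1287 = 5148.
Probability = 5148/2598960 = 33/16660.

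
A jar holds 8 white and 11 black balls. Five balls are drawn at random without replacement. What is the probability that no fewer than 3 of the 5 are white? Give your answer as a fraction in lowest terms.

Total selections: C(19,5) = 11628.
Favorable selections (no fewer than 3 white): C(8,3)·C(11,2) + C(8,4)·C(11,1) + C(8,5)·C(11,0) = 3080 + 770 + 56 = 3906.
Probability = 3906/11628 = 217/646.

217/646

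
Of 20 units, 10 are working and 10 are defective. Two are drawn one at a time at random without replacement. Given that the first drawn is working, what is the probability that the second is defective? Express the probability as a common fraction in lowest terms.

After removing one working, 19 remain: 9 working and 10 defective.
So the probability the next is defective is 10/19.

10/19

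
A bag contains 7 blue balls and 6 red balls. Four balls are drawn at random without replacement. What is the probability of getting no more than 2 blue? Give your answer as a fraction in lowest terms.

94/143

There are C(13,4) = 715 ways to choose the 4.
Favorable selections (no more than 2 blue): C(7,0)·C(6,4) + C(7,1)·C(6,3) + C(7,2)·C(6,2) = 15 + 140 + 315 = 470.
Probability = 470/715 = 94/143.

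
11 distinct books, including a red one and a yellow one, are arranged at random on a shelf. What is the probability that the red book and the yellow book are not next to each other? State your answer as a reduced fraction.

There are 11! = 39916800 arrangements.
Arrangements with the red book and the yellow book adjacent: 2·10! = 7257600.
So not adjacent: 39916800 − 7257600 = 32659200, probability 32659200/39916800 = 9/11.

9/11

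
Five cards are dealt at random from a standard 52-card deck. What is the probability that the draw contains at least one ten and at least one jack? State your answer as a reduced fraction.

There are C(52,5) = 2598960 possible draws.
By inclusion-exclusion on the complements, draws missing all tens or all jacks: C(48,5) + C(48,5) − C(44,5) = 1712304 + 1712304 − 1086008 = 2338600.
So draws with at least one of each: 2598960 − 2338600 = 260360, probability 260360/2598960 = 6509/64974.

6509/64974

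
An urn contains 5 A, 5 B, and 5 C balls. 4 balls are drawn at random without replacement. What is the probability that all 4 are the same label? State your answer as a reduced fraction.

There are C(15,4) = 1365 ways to draw 4 balls.
All same label: C(5,4) + C(5,4) + C(5,4) = 5 + 5 + 5 = 15.
Probability = 15/1365 = 1/91.

1/91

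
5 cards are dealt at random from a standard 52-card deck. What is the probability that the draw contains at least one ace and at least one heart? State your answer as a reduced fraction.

229297/866320

There are C(52,5) = 2598960 possible draws.
By inclusion-exclusion on the complements, draws missing all aces or all hearts: C(48,5) + C(39,5) − C(36,5) = 1712304 + 575757 − 376992 = 1911069.
So draws with at least one of each: 2598960 − 1911069 = 687891, probability 687891/2598960 = 229297/866320.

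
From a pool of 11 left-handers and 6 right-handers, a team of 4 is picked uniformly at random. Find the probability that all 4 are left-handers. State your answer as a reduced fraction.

There are C(17,4) = 2380 possible selections.
Selections with all left-handers: C(11,4) = 330.
Probability = 330/2380 = 33/238.

33/238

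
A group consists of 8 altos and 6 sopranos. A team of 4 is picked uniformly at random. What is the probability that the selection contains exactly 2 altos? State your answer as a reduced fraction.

The sample space is all 4-subsets of the 14: C(14,4) = 1001.
Selections with exactly 2 altos: choose 2 of the 8 altos and 2 of the 6 sopranos, C(8,2)·C(6,2) = 28·15 = 420.
Probability = 420/1001 = 60/143.

60/143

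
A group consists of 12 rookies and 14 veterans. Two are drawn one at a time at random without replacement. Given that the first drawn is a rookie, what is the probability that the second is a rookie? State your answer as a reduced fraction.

After removing one rookie, 25 remain: 11 rookies and 14 veterans.
So the probability the next is a rookie is 11/25.

11/25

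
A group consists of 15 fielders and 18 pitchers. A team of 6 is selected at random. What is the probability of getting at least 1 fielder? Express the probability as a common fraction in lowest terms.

38893/39556

Total selections: C(33,6) = 1107568.
The complement is all 6 are pitchers: C(18,6) = 18564.
Probability = 1 − 18564/1107568 = 1089004/1107568 = 38893/39556.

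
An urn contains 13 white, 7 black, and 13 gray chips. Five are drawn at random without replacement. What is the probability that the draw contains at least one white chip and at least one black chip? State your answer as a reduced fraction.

157339/237336

There are C(33,5) = 237336 possible draws.
By inclusion-exclusion on the complements, draws missing all white or all black: C(20,5) + C(26,5) − C(13,5) = 15504 + 65780 − 1287 = 79997.
So draws with at least one of each: 237336 − 79997 = 157339, probability 157339/237336.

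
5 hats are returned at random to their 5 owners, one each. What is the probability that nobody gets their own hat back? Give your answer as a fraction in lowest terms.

There are 5! = 120 assignments.
By inclusion-exclusion, assignments with no fixed points: C(5,0)·5! − C(5,1)·4! + C(5,2)·3! − C(5,3)·2! + C(5,4)·1! − C(5,5)·0! = 44.
Probability = 44/120 = 11/30.

11/30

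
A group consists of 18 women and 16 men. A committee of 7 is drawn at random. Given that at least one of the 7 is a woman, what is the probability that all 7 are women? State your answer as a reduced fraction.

221/37279

Work in counts. Selections with at least one woman: C(34,7) − C(16,7) = 5379616 − 11440 = 5368176.
Of those, selections where all 7 are women: C(18,7) = 31824.
Conditional probability = 31824/5368176 = 221/37279.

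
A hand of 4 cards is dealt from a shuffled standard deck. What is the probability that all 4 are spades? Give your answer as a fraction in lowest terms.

11/4165

There are C(52,4) = 270725 possible 4-card hands.
Hands that are all spades: C(13,4) = 715.
Probability = 715/270725 = 11/4165.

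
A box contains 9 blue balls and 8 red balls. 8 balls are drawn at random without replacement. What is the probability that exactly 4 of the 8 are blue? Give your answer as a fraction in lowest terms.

The sample space is all 8-subsets of the 17: C(17,8) = 24310.
Selections with exactly 4 blue: choose 4 of the 9 blue and 4 of the 8 red, C(9,4)·C(8,4) = 126·70 = 8820.
Probability = 8820/24310 = 882/2431.

882/2431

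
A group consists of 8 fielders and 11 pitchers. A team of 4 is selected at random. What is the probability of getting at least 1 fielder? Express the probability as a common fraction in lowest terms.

There are C(19,4) = 3876 ways to choose the 4.
The complement is all 4 are pitchers: C(11,4) = 330.
Probability = 1 − 330/3876 = 3546/3876 = 591/646.

591/646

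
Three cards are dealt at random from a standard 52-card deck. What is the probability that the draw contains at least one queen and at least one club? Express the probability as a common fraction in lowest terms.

33/260

There are C(52,3) = 22100 possible draws.
By inclusion-exclusion on the complements, draws missing all queens or all clubs: C(48,3) + C(39,3) − C(36,3) = 17296 + 9139 − 7140 = 19295.
So draws with at least one of each: 22100 − 19295 = 2805, probability 2805/22100 = 33/260.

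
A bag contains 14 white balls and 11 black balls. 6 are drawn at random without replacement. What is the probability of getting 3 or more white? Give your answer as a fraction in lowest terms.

91/115

Total selections: C(25,6) = 177100.
Count the complement (fewer than 3 white): C(14,0)·C(11,6) + C(14,1)·C(11,5) + C(14,2)·C(11,4) = 462 + 6468 + 30030 = 36960.
Probability = 1 − 36960/177100 = 140140/177100 = 91/115.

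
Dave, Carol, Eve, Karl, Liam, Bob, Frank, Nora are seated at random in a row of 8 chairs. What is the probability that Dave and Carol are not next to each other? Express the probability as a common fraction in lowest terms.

There are 8! = 40320 arrangements.
Arrangements with Dave and Carol adjacent: 2·7! = 10080.
So not adjacent: 40320 − 10080 = 30240, probability 30240/40320 = 3/4.

3/4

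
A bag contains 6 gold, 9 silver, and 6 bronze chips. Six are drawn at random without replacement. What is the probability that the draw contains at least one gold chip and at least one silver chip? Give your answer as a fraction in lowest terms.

There are C(21,6) = 54264 possible draws.
By inclusion-exclusion on the complements, draws missing all gold or all silver: C(15,6) + C(12,6) − C(6,6) = 5005 + 924 − 1 = 5928.
So draws with at least one of each: 54264 − 5928 = 48336, probability 48336/54264 = 106/119.

106/119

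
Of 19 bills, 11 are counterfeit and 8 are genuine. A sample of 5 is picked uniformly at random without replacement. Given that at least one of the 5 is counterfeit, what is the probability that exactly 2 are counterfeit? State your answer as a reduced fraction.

70/263

Work in counts. Selections with at least one counterfeit: C(19,5) − C(8,5) = 11628 − 56 = 11572.
Of those, selections where exactly 2 are counterfeit: C(11,2)·C(8,3) = 55·56 = 3080.
Conditional probability = 3080/11572 = 70/263.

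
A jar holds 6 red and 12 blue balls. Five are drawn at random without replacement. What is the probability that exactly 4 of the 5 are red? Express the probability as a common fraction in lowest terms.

5/238

There are C(18,5) = 8568 ways to choose 5 from 18.
Selections with exactly 4 red: choose 4 of the 6 red and 1 of the 12 blue, C(6,4)·C(12,1) = 15·12 = 180.
Probability = 180/8568 = 5/238.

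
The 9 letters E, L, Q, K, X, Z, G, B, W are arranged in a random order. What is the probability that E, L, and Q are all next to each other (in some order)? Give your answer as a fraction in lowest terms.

There are 9! = 362880 arrangements.
Treat the three as one block: 7! placements × 3! orders within the block = 5040·6 = 30240.
Probability = 30240/362880 = 1/12.

1/12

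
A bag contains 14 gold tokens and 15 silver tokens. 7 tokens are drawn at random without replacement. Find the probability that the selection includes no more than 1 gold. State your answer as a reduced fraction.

1177/24012

Total selections: C(29,7) = 1560780.
Favorable selections (no more than 1 gold): C(14,0)·C(15,7) + C(14,1)·C(15,6) = 6435 + 70070 = 76505.
Probability = 76505/1560780 = 1177/24012.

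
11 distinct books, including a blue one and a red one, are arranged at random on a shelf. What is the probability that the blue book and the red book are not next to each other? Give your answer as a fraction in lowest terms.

9/11

There are 11! = 39916800 arrangements.
Arrangements with the blue book and the red book adjacent: 2·10! = 7257600.
So not adjacent: 39916800 − 7257600 = 32659200, probability 32659200/39916800 = 9/11.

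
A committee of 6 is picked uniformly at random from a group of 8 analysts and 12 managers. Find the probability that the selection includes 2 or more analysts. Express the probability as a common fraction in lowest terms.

There are C(20,6) = 38760 ways to choose the 6.
Count the complement (fewer than 2 analysts): C(8,0)·C(12,6) + C(8,1)·C(12,5) = 924 + 6336 = 7260.
Probability = 1 − 7260/38760 = 31500/38760 = 525/646.

525/646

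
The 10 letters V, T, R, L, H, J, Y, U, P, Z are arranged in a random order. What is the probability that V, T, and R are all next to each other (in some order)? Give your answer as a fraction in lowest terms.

There are 10! = 3628800 arrangements.
Treat the three as one block: 8! placements × 3! orders within the block = 40320·6 = 241920.
Probability = 241920/3628800 = 1/15.

1/15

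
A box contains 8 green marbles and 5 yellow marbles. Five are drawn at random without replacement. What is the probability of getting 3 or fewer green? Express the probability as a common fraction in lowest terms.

Total selections: C(13,5) = 1287.
Count the complement (more than 3 green): C(8,4)·C(5,1) + C(8,5)·C(5,0) = 350 + 56 = 406.
Probability = 1 − 406/1287 = 881/1287.

881/1287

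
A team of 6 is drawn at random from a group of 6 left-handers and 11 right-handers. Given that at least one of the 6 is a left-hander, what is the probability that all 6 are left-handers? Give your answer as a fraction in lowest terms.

Work in counts. Selections with at least one left-hander: C(17,6) − C(11,6) = 12376 − 462 = 11914.
Of those, selections where all 6 are left-handers: C(6,6) = 1.
Conditional probability = 1/11914.

1/11914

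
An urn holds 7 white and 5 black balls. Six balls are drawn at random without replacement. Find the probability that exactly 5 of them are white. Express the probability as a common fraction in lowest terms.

5/44

The sample space is all 6-subsets of the 12: C(12,6) = 924.
Selections with exactly 5 white: choose 5 of the 7 white and 1 of the 5 black, C(7,5)·C(5,1) = 21·5 = 105.
Probability = 105/924 = 5/44.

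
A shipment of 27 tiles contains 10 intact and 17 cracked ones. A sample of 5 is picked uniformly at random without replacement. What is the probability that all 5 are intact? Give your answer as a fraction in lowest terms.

14/4485

There are C(27,5) = 80730 possible selections.
Selections with all intact: C(10,5) = 252.
Probability = 252/80730 = 14/4485.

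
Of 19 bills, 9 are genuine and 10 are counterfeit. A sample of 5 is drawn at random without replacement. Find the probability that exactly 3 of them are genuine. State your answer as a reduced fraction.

Total number of selections: C(19,5) = 11628.
Selections with exactly 3 genuine: choose 3 of the 9 genuine and 2 of the 10 counterfeit, C(9,3)·C(10,2) = 84·45 = 3780.
Probability = 3780/11628 = 105/323.

105/323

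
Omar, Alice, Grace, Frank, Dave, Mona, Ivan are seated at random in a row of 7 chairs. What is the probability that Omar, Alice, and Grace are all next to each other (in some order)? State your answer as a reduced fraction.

There are 7! = 5040 arrangements.
Treat the three as one block: 5! placements × 3! orders within the block = 120·6 = 720.
Probability = 720/5040 = 1/7.

1/7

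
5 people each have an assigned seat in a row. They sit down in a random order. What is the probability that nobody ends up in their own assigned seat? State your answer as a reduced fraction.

There are 5! = 120 seatings.
By inclusion-exclusion, seatings with no fixed points: C(5,0)·5! − C(5,1)·4! + C(5,2)·3! − C(5,3)·2! + C(5,4)·1! − C(5,5)·0! = 44.
Probability = 44/120 = 11/30.

11/30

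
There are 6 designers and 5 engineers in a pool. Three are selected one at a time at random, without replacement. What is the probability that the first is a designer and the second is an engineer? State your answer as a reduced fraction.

3/11

Multiply the conditional probabilities at each draw: 6/11 · 5/10 = 30/110 = 3/11.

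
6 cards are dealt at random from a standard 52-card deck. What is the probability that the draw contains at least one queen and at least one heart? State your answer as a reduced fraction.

6772177/20358520

There are C(52,6) = 20358520 possible draws.
By inclusion-exclusion on the complements, draws missing all queens or all hearts: C(48,6) + C(39,6) − C(36,6) = 12271512 + 3262623 − 1947792 = 13586343.
So draws with at least one of each: 20358520 − 13586343 = 6772177, probability 6772177/20358520.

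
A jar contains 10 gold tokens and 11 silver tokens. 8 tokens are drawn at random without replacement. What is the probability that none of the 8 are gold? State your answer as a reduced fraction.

There are C(21,8) = 203490 possible selections.
Selections with no gold (all silver): C(11,8) = 165.
Probability = 165/203490 = 11/13566.

11/13566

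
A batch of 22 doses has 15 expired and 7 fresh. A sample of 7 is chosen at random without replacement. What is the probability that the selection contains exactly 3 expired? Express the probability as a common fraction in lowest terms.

15925/170544

There are C(22,7) = 170544 ways to choose 7 from 22.
Selections with exactly 3 expired: choose 3 of the 15 expired and 4 of the 7 fresh, C(15,3)·C(7,4) = 455·35 = 15925.
Probability = 15925/170544.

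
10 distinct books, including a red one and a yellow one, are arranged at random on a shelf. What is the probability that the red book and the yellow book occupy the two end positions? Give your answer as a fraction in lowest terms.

1/45

There are 10! = 3628800 arrangements.
Place the red book and the yellow book at the ends in 2 ways, arrange the remaining 8 in 8! = 40320 ways: 2·40320 = 80640.
Probability = 80640/3628800 = 1/45.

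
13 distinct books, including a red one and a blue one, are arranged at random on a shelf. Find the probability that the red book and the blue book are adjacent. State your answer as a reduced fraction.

There are 13! = 6227020800 arrangements.
Treat the red book and the blue book as a block: 12! arrangements of the blocks × 2 orders within the block = 2·479001600 = 958003200.
Probability = 958003200/6227020800 = 2/13.

2/13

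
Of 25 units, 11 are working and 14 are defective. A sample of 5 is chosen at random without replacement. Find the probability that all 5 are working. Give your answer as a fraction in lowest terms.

1/115

There are C(25,5) = 53130 possible selections.
Selections with all working: C(11,5) = 462.
Probability = 462/53130 = 1/115.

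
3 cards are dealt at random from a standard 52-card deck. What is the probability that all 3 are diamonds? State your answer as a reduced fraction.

There are C(52,3) = 22100 possible 3-card hands.
Hands that are all diamonds: C(13,3) = 286.
Probability = 286/22100 = 11/850.

11/850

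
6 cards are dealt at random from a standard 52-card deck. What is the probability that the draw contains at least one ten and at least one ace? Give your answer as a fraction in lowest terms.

718637/5089630

There are C(52,6) = 20358520 possible draws.
By inclusion-exclusion on the complements, draws missing all tens or all aces: C(48,6) + C(48,6) − C(44,6) = 12271512 + 12271512 − 7059052 = 17483972.
So draws with at least one of each: 20358520 − 17483972 = 2874548, probability 2874548/20358520 = 718637/5089630.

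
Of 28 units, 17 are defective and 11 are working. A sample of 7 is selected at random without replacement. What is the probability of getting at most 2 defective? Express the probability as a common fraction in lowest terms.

Total selections: C(28,7) = 1184040.
Favorable selections (at most 2 defective): C(17,0)·C(11,7) + C(17,1)·C(11,6) + C(17,2)·C(11,5) = 330 + 7854 + 62832 = 71016.
Probability = 71016/1184040 = 269/4485.

269/4485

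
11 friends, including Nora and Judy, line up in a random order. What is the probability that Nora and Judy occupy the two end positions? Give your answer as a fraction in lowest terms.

1/55

There are 11! = 39916800 arrangements.
Place Nora and Judy at the ends in 2 ways, arrange the remaining 9 in 9! = 362880 ways: 2·362880 = 725760.
Probability = 725760/39916800 = 1/55.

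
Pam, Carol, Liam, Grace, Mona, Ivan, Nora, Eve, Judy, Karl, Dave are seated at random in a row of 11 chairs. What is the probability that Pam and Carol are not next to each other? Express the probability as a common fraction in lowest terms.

9/11

There are 11! = 39916800 arrangements.
Arrangements with Pam and Carol adjacent: 2·10! = 7257600.
So not adjacent: 39916800 − 7257600 = 32659200, probability 32659200/39916800 = 9/11.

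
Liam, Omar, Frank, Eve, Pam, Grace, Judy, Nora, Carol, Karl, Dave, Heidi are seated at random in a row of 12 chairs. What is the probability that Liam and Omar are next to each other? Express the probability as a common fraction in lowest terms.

1/6

There are 12! = 479001600 arrangements.
Treat Liam and Omar as a block: 11! arrangements of the blocks × 2 orders within the block = 2·39916800 = 79833600.
Probability = 79833600/479001600 = 1/6.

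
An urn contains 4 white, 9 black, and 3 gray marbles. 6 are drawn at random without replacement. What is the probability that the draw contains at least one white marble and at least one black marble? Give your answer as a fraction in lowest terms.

1011/1144

There are C(16,6) = 8008 possible draws.
By inclusion-exclusion on the complements, draws missing all white or all black: C(12,6) + C(7,6) − C(3,6) = 924 + 7 − 0 = 931.
So draws with at least one of each: 8008 − 931 = 7077, probability 7077/8008 = 1011/1144.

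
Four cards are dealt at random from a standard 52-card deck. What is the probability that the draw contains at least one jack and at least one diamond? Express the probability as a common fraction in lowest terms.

52799/270725

There are C(52,4) = 270725 possible draws.
By inclusion-exclusion on the complements, draws missing all jacks or all diamonds: C(48,4) + C(39,4) − C(36,4) = 194580 + 82251 − 58905 = 217926.
So draws with at least one of each: 270725 − 217926 = 52799, probability 52799/270725.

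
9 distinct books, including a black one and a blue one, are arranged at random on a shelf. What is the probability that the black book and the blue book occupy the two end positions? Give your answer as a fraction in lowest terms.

There are 9! = 362880 arrangements.
Place the black book and the blue book at the ends in 2 ways, arrange the remaining 7 in 7! = 5040 ways: 2·5040 = 10080.
Probability = 10080/362880 = 1/36.

1/36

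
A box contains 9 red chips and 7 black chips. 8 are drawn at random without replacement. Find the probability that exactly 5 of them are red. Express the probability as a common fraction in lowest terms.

There are C(16,8) = 12870 ways to choose 8 from 16.
Selections with exactly 5 red: choose 5 of the 9 red and 3 of the 7 black, C(9,5)·C(7,3) = 126·35 = 4410.
Probability = 4410/12870 = 49/143.

49/143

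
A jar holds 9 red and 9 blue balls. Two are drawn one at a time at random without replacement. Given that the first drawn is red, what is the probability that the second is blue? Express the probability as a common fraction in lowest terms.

After removing one red, 17 remain: 8 red and 9 blue.
So the probability the next is blue is 9/17.

9/17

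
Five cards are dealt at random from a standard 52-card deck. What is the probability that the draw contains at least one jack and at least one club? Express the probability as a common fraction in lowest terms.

229297/866320

There are C(52,5) = 2598960 possible draws.
By inclusion-exclusion on the complements, draws missing all jacks or all clubs: C(48,5) + C(39,5) − C(36,5) = 1712304 + 575757 − 376992 = 1911069.
So draws with at least one of each: 2598960 − 1911069 = 687891, probability 687891/2598960 = 229297/866320.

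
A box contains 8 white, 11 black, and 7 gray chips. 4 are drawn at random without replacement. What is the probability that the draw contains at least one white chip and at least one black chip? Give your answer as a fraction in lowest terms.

1056/1495

There are C(26,4) = 14950 possible draws.
By inclusion-exclusion on the complements, draws missing all white or all black: C(18,4) + C(15,4) − C(7,4) = 3060 + 1365 − 35 = 4390.
So draws with at least one of each: 14950 − 4390 = 10560, probability 10560/14950 = 1056/1495.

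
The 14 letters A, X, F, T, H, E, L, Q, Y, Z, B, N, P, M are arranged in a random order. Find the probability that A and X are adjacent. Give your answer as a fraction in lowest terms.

1/7

There are 14! = 87178291200 arrangements.
Treat A and X as a block: 13! arrangements of the blocks × 2 orders within the block = 2·6227020800 = 12454041600.
Probability = 12454041600/87178291200 = 1/7.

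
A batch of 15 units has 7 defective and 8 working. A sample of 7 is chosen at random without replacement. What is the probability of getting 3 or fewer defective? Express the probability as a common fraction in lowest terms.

766/1287

Total selections: C(15,7) = 6435.
Favorable selections (3 or fewer defective): C(7,0)·C(8,7) + C(7,1)·C(8,6) + C(7,2)·C(8,5) + C(7,3)·C(8,4) = 8 + 196 + 1176 + 2450 = 3830.
Probability = 3830/6435 = 766/1287.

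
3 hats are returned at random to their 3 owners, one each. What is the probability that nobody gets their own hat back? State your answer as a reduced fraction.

There are 3! = 6 assignments.
By inclusion-exclusion, assignments with no fixed points: C(3,0)·3! − C(3,1)·2! + C(3,2)·1! − C(3,3)·0! = 2.
Probability = 2/6 = 1/3.

1/3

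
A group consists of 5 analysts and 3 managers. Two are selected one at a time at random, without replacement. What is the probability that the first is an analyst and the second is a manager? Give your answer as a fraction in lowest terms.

Multiply the conditional probabilities at each draw: 5/8 · 3/7 = 15/56.

15/56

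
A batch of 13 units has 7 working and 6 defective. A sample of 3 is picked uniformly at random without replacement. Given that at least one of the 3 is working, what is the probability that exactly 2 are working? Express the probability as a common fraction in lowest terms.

Work in counts. Selections with at least one working: C(13,3) − C(6,3) = 286 − 20 = 266.
Of those, selections where exactly 2 are working: C(7,2)·C(6,1) = 21·6 = 126.
Conditional probability = 126/266 = 9/19.

9/19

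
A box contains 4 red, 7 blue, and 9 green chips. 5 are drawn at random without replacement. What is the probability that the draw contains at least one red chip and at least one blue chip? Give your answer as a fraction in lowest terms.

There are C(20,5) = 15504 possible draws.
By inclusion-exclusion on the complements, draws missing all red or all blue: C(16,5) + C(13,5) − C(9,5) = 4368 + 1287 − 126 = 5529.
So draws with at least one of each: 15504 − 5529 = 9975, probability 9975/15504 = 175/272.

175/272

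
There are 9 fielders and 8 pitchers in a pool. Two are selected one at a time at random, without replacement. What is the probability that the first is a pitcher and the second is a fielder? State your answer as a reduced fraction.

9/34

Multiply the conditional probabilities at each draw: 8/17 · 9/16 = 72/272 = 9/34.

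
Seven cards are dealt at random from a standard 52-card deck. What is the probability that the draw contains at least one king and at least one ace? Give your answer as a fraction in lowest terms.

3105873/16723070

There are C(52,7) = 133784560 possible draws.
By inclusion-exclusion on the complements, draws missing all kings or all aces: C(48,7) + C(48,7) − C(44,7) = 73629072 + 73629072 − 38320568 = 108937576.
So draws with at least one of each: 133784560 − 108937576 = 24846984, probability 24846984/133784560 = 3105873/16723070.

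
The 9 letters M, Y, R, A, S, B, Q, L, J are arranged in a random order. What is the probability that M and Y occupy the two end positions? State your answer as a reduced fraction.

1/36

There are 9! = 362880 arrangements.
Place M and Y at the ends in 2 ways, arrange the remaining 7 in 7! = 5040 ways: 2·5040 = 10080.
Probability = 10080/362880 = 1/36.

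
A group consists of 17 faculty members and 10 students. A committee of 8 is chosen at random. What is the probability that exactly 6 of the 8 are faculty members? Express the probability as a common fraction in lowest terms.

The sample space is all 8-subsets of the 27: C(27,8) = 2220075.
Selections with exactly 6 faculty members: choose 6 of the 17 faculty members and 2 of the 10 students, C(17,6)·C(10,2) = 12376·45 = 556920.
Probability = 556920/2220075 = 952/3795.

952/3795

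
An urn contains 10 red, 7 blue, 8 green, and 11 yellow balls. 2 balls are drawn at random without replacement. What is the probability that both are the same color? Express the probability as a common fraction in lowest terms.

149/630

There are C(36,2) = 630 ways to draw 2 balls.
All same color: C(10,2) + C(7,2) + C(8,2) + C(11,2) = 45 + 21 + 28 + 55 = 149.
Probability = 149/630.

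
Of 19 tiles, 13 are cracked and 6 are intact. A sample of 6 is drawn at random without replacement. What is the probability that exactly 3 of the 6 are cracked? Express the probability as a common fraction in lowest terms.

There are C(19,6) = 27132 ways to choose 6 from 19.
Selections with exactly 3 cracked: choose 3 of the 13 cracked and 3 of the 6 intact, C(13,3)·C(6,3) = 286·20 = 5720.
Probability = 5720/27132 = 1430/6783.

1430/6783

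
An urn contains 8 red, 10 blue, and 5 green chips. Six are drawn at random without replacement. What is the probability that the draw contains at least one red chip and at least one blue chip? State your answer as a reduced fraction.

There are C(23,6) = 100947 possible draws.
By inclusion-exclusion on the complements, draws missing all red or all blue: C(15,6) + C(13,6) − C(5,6) = 5005 + 1716 − 0 = 6721.
So draws with at least one of each: 100947 − 6721 = 94226, probability 94226/100947 = 8566/9177.

8566/9177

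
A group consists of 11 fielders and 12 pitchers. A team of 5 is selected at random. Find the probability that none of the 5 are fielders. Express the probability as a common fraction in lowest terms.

There are C(23,5) = 33649 possible selections.
Selections with no fielders (all pitchers): C(12,5) = 792.
Probability = 792/33649 = 72/3059.

72/3059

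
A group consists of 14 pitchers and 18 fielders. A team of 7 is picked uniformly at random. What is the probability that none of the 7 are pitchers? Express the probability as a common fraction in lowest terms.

There are C(32,7) = 3365856 possible selections.
Selections with no pitchers (all fielders): C(18,7) = 31824.
Probability = 31824/3365856 = 17/1798.

17/1798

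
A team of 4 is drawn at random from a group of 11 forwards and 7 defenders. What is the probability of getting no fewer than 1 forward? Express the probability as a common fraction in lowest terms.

605/612

Total selections: C(18,4) = 3060.
Favorable selections (no fewer than 1 forward): C(11,1)·C(7,3) + C(11,2)·C(7,2) + C(11,3)·C(7,1) + C(11,4)·C(7,0) = 385 + 1155 + 1155 + 330 = 3025.
Probability = 3025/3060 = 605/612.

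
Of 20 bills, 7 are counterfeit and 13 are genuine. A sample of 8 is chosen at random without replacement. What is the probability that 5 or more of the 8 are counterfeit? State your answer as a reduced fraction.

101/1938

There are C(20,8) = 125970 ways to choose the 8.
Favorable selections (5 or more counterfeit): C(7,5)·C(13,3) + C(7,6)·C(13,2) + C(7,7)·C(13,1) = 6006 + 546 + 13 = 6565.
Probability = 6565/125970 = 101/1938.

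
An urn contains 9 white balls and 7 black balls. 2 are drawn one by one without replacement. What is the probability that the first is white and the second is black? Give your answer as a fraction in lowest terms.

Multiply the conditional probabilities at each draw: 9/16 · 7/15 = 63/240 = 21/80.

21/80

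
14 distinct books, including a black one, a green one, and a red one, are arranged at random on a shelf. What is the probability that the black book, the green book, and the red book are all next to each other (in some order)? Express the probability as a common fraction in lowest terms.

There are 14! = 87178291200 arrangements.
Treat the three as one block: 12! placements × 3! orders within the block = 479001600·6 = 2874009600.
Probability = 2874009600/87178291200 = 3/91.

3/91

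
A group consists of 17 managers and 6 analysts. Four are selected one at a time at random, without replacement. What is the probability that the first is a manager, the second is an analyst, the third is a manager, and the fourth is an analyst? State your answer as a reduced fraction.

68/1771

Multiply the conditional probabilities at each draw: 17/23 · 6/22 · 16/21 · 5/20 = 8160/212520 = 68/1771.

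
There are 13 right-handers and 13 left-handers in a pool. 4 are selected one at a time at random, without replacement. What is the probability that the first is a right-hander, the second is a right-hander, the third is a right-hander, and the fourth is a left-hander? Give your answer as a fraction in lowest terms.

Multiply the conditional probabilities at each draw: 13/26 · 12/25 · 11/24 · 13/23 = 22308/358800 = 143/2300.

143/2300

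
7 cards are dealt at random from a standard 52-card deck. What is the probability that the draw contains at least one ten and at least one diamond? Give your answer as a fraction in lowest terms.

53122231/133784560

There are C(52,7) = 133784560 possible draws.
By inclusion-exclusion on the complements, draws missing all tens or all diamonds: C(48,7) + C(39,7) − C(36,7) = 73629072 + 15380937 − 8347680 = 80662329.
So draws with at least one of each: 133784560 − 80662329 = 53122231, probability 53122231/133784560.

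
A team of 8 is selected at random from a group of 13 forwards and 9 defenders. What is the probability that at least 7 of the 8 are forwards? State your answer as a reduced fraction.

169/3230

Total selections: C(22,8) = 319770.
Favorable selections (at least 7 forwards): C(13,7)·C(9,1) + C(13,8)·C(9,0) = 15444 + 1287 = 16731.
Probability = 16731/319770 = 169/3230.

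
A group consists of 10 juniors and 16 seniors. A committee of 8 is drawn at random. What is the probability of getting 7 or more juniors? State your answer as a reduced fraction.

There are C(26,8) = 1562275 ways to choose the 8.
Favorable selections (7 or more juniors): C(10,7)·C(16,1) + C(10,8)·C(16,0) = 1920 + 45 = 1965.
Probability = 1965/1562275 = 393/312455.

393/312455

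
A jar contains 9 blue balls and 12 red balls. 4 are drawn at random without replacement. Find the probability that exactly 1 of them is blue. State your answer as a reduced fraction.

44/133

Total number of selections: C(21,4) = 5985.
Selections with exactly 1 blue: choose 1 of the 9 blue and 3 of the 12 red, C(9,1)·C(12,3) = 9·220 = 1980.
Probability = 1980/5985 = 44/133.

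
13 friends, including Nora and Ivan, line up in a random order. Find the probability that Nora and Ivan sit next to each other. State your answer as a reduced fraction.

There are 13! = 6227020800 arrangements.
Treat Nora and Ivan as a block: 12! arrangements of the blocks × 2 orders within the block = 2·479001600 = 958003200.
Probability = 958003200/6227020800 = 2/13.

2/13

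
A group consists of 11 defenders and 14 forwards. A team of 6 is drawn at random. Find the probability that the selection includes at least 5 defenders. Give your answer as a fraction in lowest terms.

9/230

Total selections: C(25,6) = 177100.
Favorable selections (at least 5 defenders): C(11,5)·C(14,1) + C(11,6)·C(14,0) = 6468 + 462 = 6930.
Probability = 6930/177100 = 9/230.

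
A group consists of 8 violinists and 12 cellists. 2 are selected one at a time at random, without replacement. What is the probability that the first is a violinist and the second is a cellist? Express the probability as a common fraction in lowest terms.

Multiply the conditional probabilities at each draw: 8/20 · 12/19 = 96/380 = 24/95.

24/95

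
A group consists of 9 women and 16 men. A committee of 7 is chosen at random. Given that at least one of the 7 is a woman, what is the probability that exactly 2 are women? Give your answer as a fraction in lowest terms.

1456/4345

Work in counts. Selections with at least one woman: C(25,7) − C(16,7) = 480700 − 11440 = 469260.
Of those, selections where exactly 2 are women: C(9,2)·C(16,5) = 36·4368 = 157248.
Conditional probability = 157248/469260 = 1456/4345.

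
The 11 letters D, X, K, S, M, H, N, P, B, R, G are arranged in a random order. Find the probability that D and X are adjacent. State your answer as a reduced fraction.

2/11

There are 11! = 39916800 arrangements.
Treat D and X as a block: 10! arrangements of the blocks × 2 orders within the block = 2·3628800 = 7257600.
Probability = 7257600/39916800 = 2/11.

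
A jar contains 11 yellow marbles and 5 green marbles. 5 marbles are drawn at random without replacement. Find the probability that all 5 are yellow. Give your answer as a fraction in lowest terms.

11/104

There are C(16,5) = 4368 possible selections.
Selections with all yellow: C(11,5) = 462.
Probability = 462/4368 = 11/104.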